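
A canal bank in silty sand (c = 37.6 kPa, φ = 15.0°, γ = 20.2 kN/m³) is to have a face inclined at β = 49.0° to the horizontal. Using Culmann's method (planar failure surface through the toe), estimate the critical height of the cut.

H_c = 31.75 m

Culmann's analysis gives the critical failure plane at α_cr = (β + φ)/2 = (49.0 + 15.0)/2 = 32.0°, and the critical height
H_c = (4c/γ) · sinβ cosφ / [1 − cos(β − φ)]
    = (4·37.6/20.2) · sin49.0°·cos15.0° / [1 − cos(34.0°)]
    = 7.446 · 0.7547·0.9659 / [1 − 0.8290]
    = 7.446 · 0.7290 / 0.1710
    = 31.75 m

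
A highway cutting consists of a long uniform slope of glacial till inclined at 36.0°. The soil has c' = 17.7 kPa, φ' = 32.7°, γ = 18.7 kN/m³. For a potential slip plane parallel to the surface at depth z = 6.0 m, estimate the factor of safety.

FS = 1.22

For an infinite slope with a slip plane parallel to the surface (no pore pressure): FS = [c' + γz cos²β tanφ'] / [γz sinβ cosβ].
γz = 18.7·6.0 = 112.20 kN/m²
Numerator = 17.7 + 112.20·cos²36.0°·tan32.7° = 17.7 + 112.20·0.6545·0.6420 = 64.845 kPa
Denominator = 112.20·sin36.0°·cos36.0° = 112.20·0.5878·0.8090 = 53.354 kPa
FS = 64.845 / 53.354 = 1.215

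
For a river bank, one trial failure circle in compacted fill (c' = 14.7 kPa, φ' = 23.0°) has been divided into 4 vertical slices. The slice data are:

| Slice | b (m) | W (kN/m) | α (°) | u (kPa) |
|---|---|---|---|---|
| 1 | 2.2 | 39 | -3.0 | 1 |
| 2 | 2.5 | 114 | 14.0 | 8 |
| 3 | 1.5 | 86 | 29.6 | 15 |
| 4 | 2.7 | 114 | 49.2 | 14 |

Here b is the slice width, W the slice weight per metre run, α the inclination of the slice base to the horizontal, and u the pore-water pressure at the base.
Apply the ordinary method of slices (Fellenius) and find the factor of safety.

Ordinary method of slices: FS = Σ[c'·Δl_i + (W_i cosα_i − u_i·Δl_i)·tanφ'] / Σ W_i sinα_i, with Δl_i = b_i / cosα_i.
Slice 1: Δl = 2.2/cos(-3.0°) = 2.203 m; N'_1 = 39·cos(-3.0°) − 1·2.203 = 36.7; c'Δl = 32.38; W sinα = -2.0
Slice 2: Δl = 2.5/cos14.0° = 2.577 m; N'_2 = 114·cos14.0° − 8·2.577 = 90.0; c'Δl = 37.88; W sinα = 27.6
Slice 3: Δl = 1.5/cos29.6° = 1.725 m; N'_3 = 86·cos29.6° − 15·1.725 = 48.9; c'Δl = 25.36; W sinα = 42.5
Slice 4: Δl = 2.7/cos49.2° = 4.132 m; N'_4 = 114·cos49.2° − 14·4.132 = 16.6; c'Δl = 60.74; W sinα = 86.3
Σc'Δl = 156.4 kN/m; ΣN' = 192.3 kN/m; ΣW sinα = 154.3 kN/m
Resisting = 156.4 + 192.3·tan23.0° = 156.4 + 81.6 = 238.0 kN/m
FS = 238.0 / 154.3 = 1.542

FS = 1.54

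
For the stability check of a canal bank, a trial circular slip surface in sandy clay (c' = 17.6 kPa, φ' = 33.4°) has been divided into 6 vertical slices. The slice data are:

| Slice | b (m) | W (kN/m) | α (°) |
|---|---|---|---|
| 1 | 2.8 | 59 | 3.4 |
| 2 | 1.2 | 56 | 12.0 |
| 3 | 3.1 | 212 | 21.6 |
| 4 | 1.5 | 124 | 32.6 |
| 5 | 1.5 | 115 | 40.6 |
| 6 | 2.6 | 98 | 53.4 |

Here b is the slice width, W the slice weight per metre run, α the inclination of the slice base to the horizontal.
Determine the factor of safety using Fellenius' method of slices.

Ordinary method of slices: FS = Σ[c'·Δl_i + (W_i cosα_i)·tanφ'] / Σ W_i sinα_i, with Δl_i = b_i / cosα_i.
Slice 1: Δl = 2.8/cos3.4° = 2.805 m; N'_1 = 59·cos3.4° = 58.9; c'Δl = 49.37; W sinα = 3.5
Slice 2: Δl = 1.2/cos12.0° = 1.227 m; N'_2 = 56·cos12.0° = 54.8; c'Δl = 21.59; W sinα = 11.6
Slice 3: Δl = 3.1/cos21.6° = 3.334 m; N'_3 = 212·cos21.6° = 197.1; c'Δl = 58.68; W sinα = 78.0
Slice 4: Δl = 1.5/cos32.6° = 1.781 m; N'_4 = 124·cos32.6° = 104.5; c'Δl = 31.34; W sinα = 66.8
Slice 5: Δl = 1.5/cos40.6° = 1.976 m; N'_5 = 115·cos40.6° = 87.3; c'Δl = 34.77; W sinα = 74.8
Slice 6: Δl = 2.6/cos53.4° = 4.361 m; N'_6 = 98·cos53.4° = 58.4; c'Δl = 76.75; W sinα = 78.7
Σc'Δl = 272.5 kN/m; ΣN' = 561.0 kN/m; ΣW sinα = 313.5 kN/m
Resisting = 272.5 + 561.0·tan33.4° = 272.5 + 369.9 = 642.4 kN/m
FS = 642.4 / 313.5 = 2.049

FS = 2.05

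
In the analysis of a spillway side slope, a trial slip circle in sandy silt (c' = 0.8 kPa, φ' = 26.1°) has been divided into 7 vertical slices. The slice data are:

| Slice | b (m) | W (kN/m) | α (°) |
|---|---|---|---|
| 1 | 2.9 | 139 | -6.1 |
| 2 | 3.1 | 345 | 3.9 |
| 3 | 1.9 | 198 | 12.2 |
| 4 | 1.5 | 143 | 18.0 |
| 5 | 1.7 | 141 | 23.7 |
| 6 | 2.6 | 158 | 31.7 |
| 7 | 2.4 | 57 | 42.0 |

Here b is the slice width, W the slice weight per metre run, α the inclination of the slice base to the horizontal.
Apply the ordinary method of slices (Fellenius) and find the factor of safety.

FS = 2.06

Ordinary method of slices: FS = Σ[c'·Δl_i + (W_i cosα_i)·tanφ'] / Σ W_i sinα_i, with Δl_i = b_i / cosα_i.
Slice 1: Δl = 2.9/cos(-6.1°) = 2.917 m; N'_1 = 139·cos(-6.1°) = 138.2; c'Δl = 2.33; W sinα = -14.8
Slice 2: Δl = 3.1/cos3.9° = 3.107 m; N'_2 = 345·cos3.9° = 344.2; c'Δl = 2.49; W sinα = 23.5
Slice 3: Δl = 1.9/cos12.2° = 1.944 m; N'_3 = 198·cos12.2° = 193.5; c'Δl = 1.56; W sinα = 41.8
Slice 4: Δl = 1.5/cos18.0° = 1.577 m; N'_4 = 143·cos18.0° = 136.0; c'Δl = 1.26; W sinα = 44.2
Slice 5: Δl = 1.7/cos23.7° = 1.857 m; N'_5 = 141·cos23.7° = 129.1; c'Δl = 1.49; W sinα = 56.7
Slice 6: Δl = 2.6/cos31.7° = 3.056 m; N'_6 = 158·cos31.7° = 134.4; c'Δl = 2.44; W sinα = 83.0
Slice 7: Δl = 2.4/cos42.0° = 3.230 m; N'_7 = 57·cos42.0° = 42.4; c'Δl = 2.58; W sinα = 38.1
Σc'Δl = 14.1 kN/m; ΣN' = 1117.8 kN/m; ΣW sinα = 272.6 kN/m
Resisting = 14.1 + 1117.8·tan26.1° = 14.1 + 547.6 = 561.8 kN/m
FS = 561.8 / 272.6 = 2.061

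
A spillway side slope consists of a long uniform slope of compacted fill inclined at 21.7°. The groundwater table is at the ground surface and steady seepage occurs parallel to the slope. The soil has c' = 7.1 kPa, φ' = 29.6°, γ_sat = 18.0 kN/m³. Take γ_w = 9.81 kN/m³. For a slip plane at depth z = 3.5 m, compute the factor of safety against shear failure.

FS = 0.98

With seepage parallel to the slope and the water table at the surface, the effective normal stress on the slip plane uses the buoyant unit weight γ' = γ_sat − γ_w while the driving shear stress uses γ_sat:
FS = [c' + γ' z cos²β tanφ'] / [γ_sat z sinβ cosβ]
γ' = 18.0 − 9.81 = 8.19 kN/m³
Numerator = 7.1 + 8.19·3.5·cos²21.7°·tan29.6° = 7.1 + 8.19·3.5·0.8633·0.5681 = 21.158 kPa
Denominator = 18.0·3.5·sin21.7°·cos21.7° = 18.0·3.5·0.3697·0.9291 = 21.643 kPa
FS = 21.158 / 21.643 = 0.978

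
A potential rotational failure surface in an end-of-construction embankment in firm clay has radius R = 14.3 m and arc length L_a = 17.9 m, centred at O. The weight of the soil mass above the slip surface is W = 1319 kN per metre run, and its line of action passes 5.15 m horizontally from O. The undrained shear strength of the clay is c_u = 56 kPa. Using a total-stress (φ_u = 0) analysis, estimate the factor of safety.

Taking moments about the centre O, the resisting moment is provided by the undrained shear strength acting along the arc:
M_R = c_u·L_a·R = 56·17.90·14.3 = 14334.3 kN·m/m
M_D = W·d = 1319·5.15 = 6792.9 kN·m/m
FS = M_R / M_D = 14334.3 / 6792.9 = 2.110

FS = 2.11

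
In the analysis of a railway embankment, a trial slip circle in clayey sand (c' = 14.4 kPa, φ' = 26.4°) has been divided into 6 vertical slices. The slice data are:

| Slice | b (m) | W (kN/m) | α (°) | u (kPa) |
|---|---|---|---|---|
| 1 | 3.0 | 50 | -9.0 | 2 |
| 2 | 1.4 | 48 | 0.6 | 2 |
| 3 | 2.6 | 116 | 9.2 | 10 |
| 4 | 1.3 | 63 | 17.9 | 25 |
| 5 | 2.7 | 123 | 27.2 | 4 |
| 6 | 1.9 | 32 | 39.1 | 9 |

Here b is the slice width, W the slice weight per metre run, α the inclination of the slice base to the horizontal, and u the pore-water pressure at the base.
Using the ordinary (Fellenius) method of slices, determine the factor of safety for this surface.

FS = 3.28

Ordinary method of slices: FS = Σ[c'·Δl_i + (W_i cosα_i − u_i·Δl_i)·tanφ'] / Σ W_i sinα_i, with Δl_i = b_i / cosα_i.
Slice 1: Δl = 3.0/cos(-9.0°) = 3.037 m; N'_1 = 50·cos(-9.0°) − 2·3.037 = 43.3; c'Δl = 43.74; W sinα = -7.8
Slice 2: Δl = 1.4/cos0.6° = 1.400 m; N'_2 = 48·cos0.6° − 2·1.400 = 45.2; c'Δl = 20.16; W sinα = 0.5
Slice 3: Δl = 2.6/cos9.2° = 2.634 m; N'_3 = 116·cos9.2° − 10·2.634 = 88.2; c'Δl = 37.93; W sinα = 18.5
Slice 4: Δl = 1.3/cos17.9° = 1.366 m; N'_4 = 63·cos17.9° − 25·1.366 = 25.8; c'Δl = 19.67; W sinα = 19.4
Slice 5: Δl = 2.7/cos27.2° = 3.036 m; N'_5 = 123·cos27.2° − 4·3.036 = 97.3; c'Δl = 43.71; W sinα = 56.2
Slice 6: Δl = 1.9/cos39.1° = 2.448 m; N'_6 = 32·cos39.1° − 9·2.448 = 2.8; c'Δl = 35.26; W sinα = 20.2
Σc'Δl = 200.5 kN/m; ΣN' = 302.5 kN/m; ΣW sinα = 107.0 kN/m
Resisting = 200.5 + 302.5·tan26.4° = 200.5 + 150.2 = 350.6 kN/m
FS = 350.6 / 107.0 = 3.277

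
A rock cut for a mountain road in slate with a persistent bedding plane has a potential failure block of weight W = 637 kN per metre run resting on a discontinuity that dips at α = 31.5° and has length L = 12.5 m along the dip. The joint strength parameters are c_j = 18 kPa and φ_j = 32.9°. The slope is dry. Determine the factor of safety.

FS = 1.73

Resolving the block weight along and normal to the plane and applying the Mohr–Coulomb strength on the joint:
N' = W cosα = 637·cos31.5° = 543.1 kN/m
Driving force T = W sinα = 637·sin31.5° = 332.8 kN/m
Resisting force R = c_j·L + N'·tanφ_j = 18·12.5 + 543.1·tan32.9° = 225.0 + 351.4 = 576.4 kN/m
FS = R / T = 576.4 / 332.8 = 1.732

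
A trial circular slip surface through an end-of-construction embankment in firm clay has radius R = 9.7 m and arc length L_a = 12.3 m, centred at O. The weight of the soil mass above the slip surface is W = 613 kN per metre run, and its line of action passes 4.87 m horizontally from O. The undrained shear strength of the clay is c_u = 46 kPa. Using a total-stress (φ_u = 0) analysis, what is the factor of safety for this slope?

FS = 1.84

Taking moments about the centre O, the resisting moment is provided by the undrained shear strength acting along the arc:
M_R = c_u·L_a·R = 46·12.30·9.7 = 5488.3 kN·m/m
M_D = W·d = 613·4.87 = 2985.3 kN·m/m
FS = M_R / M_D = 5488.3 / 2985.3 = 1.838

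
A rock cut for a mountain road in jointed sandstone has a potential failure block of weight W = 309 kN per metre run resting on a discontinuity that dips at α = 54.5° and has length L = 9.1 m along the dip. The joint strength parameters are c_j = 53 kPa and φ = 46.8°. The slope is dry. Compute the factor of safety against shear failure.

FS = 2.68

Resolving the block weight along and normal to the plane and applying the Mohr–Coulomb strength on the joint:
N' = W cosα = 309·cos54.5° = 179.4 kN/m
Driving force T = W sinα = 309·sin54.5° = 251.6 kN/m
Resisting force R = c_j·L + N'·tanφ = 53·9.1 + 179.4·tan46.8° = 482.3 + 191.1 = 673.4 kN/m
FS = R / T = 673.4 / 251.6 = 2.677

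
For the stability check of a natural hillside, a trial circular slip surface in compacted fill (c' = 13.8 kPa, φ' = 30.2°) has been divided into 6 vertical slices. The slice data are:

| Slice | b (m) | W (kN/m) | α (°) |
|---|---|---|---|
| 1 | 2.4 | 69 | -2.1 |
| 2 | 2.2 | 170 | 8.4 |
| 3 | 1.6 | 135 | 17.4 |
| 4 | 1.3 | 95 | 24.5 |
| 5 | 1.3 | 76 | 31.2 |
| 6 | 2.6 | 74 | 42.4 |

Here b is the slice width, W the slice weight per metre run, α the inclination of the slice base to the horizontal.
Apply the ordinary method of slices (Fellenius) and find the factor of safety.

Ordinary method of slices: FS = Σ[c'·Δl_i + (W_i cosα_i)·tanφ'] / Σ W_i sinα_i, with Δl_i = b_i / cosα_i.
Slice 1: Δl = 2.4/cos(-2.1°) = 2.402 m; N'_1 = 69·cos(-2.1°) = 69.0; c'Δl = 33.14; W sinα = -2.5
Slice 2: Δl = 2.2/cos8.4° = 2.224 m; N'_2 = 170·cos8.4° = 168.2; c'Δl = 30.69; W sinα = 24.8
Slice 3: Δl = 1.6/cos17.4° = 1.677 m; N'_3 = 135·cos17.4° = 128.8; c'Δl = 23.14; W sinα = 40.4
Slice 4: Δl = 1.3/cos24.5° = 1.429 m; N'_4 = 95·cos24.5° = 86.4; c'Δl = 19.72; W sinα = 39.4
Slice 5: Δl = 1.3/cos31.2° = 1.520 m; N'_5 = 76·cos31.2° = 65.0; c'Δl = 20.97; W sinα = 39.4
Slice 6: Δl = 2.6/cos42.4° = 3.521 m; N'_6 = 74·cos42.4° = 54.6; c'Δl = 48.59; W sinα = 49.9
Σc'Δl = 176.2 kN/m; ΣN' = 572.1 kN/m; ΣW sinα = 191.3 kN/m
Resisting = 176.2 + 572.1·tan30.2° = 176.2 + 332.9 = 509.2 kN/m
FS = 509.2 / 191.3 = 2.661

FS = 2.66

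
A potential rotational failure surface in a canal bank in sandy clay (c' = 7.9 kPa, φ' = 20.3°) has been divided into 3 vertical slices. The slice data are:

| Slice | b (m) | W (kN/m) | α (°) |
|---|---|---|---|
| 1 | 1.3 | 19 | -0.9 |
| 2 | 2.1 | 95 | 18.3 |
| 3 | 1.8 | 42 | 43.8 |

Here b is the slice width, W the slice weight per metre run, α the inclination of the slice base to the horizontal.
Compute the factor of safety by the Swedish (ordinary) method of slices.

FS = 1.69

Ordinary method of slices: FS = Σ[c'·Δl_i + (W_i cosα_i)·tanφ'] / Σ W_i sinα_i, with Δl_i = b_i / cosα_i.
Slice 1: Δl = 1.3/cos(-0.9°) = 1.300 m; N'_1 = 19·cos(-0.9°) = 19.0; c'Δl = 10.27; W sinα = -0.3
Slice 2: Δl = 2.1/cos18.3° = 2.212 m; N'_2 = 95·cos18.3° = 90.2; c'Δl = 17.47; W sinα = 29.8
Slice 3: Δl = 1.8/cos43.8° = 2.494 m; N'_3 = 42·cos43.8° = 30.3; c'Δl = 19.70; W sinα = 29.1
Σc'Δl = 47.4 kN/m; ΣN' = 139.5 kN/m; ΣW sinα = 58.6 kN/m
Resisting = 47.4 + 139.5·tan20.3° = 47.4 + 51.6 = 99.1 kN/m
FS = 99.1 / 58.6 = 1.690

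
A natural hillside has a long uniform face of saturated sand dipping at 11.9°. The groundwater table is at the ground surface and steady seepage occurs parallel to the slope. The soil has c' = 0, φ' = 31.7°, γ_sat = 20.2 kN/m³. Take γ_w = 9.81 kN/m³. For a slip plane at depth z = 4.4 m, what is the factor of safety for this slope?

FS = 1.51

With seepage parallel to the slope and the water table at the surface, the effective normal stress on the slip plane uses the buoyant unit weight γ' = γ_sat − γ_w while the driving shear stress uses γ_sat:
FS = [c' + γ' z cos²β tanφ'] / [γ_sat z sinβ cosβ]
(For c' = 0 this reduces to FS = (γ'/γ_sat)·tanφ'/tanβ.)
γ' = 20.2 − 9.81 = 10.39 kN/m³
Numerator = 0.0 + 10.39·4.4·cos²11.9°·tan31.7° = 0.0 + 10.39·4.4·0.9575·0.6176 = 27.034 kPa
Denominator = 20.2·4.4·sin11.9°·cos11.9° = 20.2·4.4·0.2062·0.9785 = 17.934 kPa
FS = 27.034 / 17.934 = 1.507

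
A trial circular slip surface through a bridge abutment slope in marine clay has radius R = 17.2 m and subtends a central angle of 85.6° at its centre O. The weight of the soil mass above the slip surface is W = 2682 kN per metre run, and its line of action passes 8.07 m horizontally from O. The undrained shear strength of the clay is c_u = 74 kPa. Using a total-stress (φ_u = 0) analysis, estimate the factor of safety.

FS = 1.51

Taking moments about the centre O, the resisting moment is provided by the undrained shear strength acting along the arc:
Arc length L_a = R·θ = 17.2·(85.6°·π/180) = 17.2·1.4940 = 25.70 m
M_R = c_u·L_a·R = 74·25.70·17.2 = 32706.9 kN·m/m
M_D = W·d = 2682·8.07 = 21643.7 kN·m/m
FS = M_R / M_D = 32706.9 / 21643.7 = 1.511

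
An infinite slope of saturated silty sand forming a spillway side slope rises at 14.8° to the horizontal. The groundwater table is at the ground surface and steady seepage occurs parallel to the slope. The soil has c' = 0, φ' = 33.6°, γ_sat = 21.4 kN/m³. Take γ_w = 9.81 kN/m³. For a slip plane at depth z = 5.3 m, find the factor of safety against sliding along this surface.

FS = 1.36

With seepage parallel to the slope and the water table at the surface, the effective normal stress on the slip plane uses the buoyant unit weight γ' = γ_sat − γ_w while the driving shear stress uses γ_sat:
FS = [c' + γ' z cos²β tanφ'] / [γ_sat z sinβ cosβ]
(For c' = 0 this reduces to FS = (γ'/γ_sat)·tanφ'/tanβ.)
γ' = 21.4 − 9.81 = 11.59 kN/m³
Numerator = 0.0 + 11.59·5.3·cos²14.8°·tan33.6° = 0.0 + 11.59·5.3·0.9347·0.6644 = 38.149 kPa
Denominator = 21.4·5.3·sin14.8°·cos14.8° = 21.4·5.3·0.2554·0.9668 = 28.011 kPa
FS = 38.149 / 28.011 = 1.362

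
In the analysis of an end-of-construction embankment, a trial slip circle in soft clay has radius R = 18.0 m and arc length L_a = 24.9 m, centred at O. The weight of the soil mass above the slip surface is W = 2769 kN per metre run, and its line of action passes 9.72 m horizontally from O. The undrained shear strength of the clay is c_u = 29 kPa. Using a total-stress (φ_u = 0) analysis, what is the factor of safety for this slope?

FS = 0.48

Taking moments about the centre O, the resisting moment is provided by the undrained shear strength acting along the arc:
M_R = c_u·L_a·R = 29·24.90·18.0 = 12997.8 kN·m/m
M_D = W·d = 2769·9.72 = 26914.7 kN·m/m
FS = M_R / M_D = 12997.8 / 26914.7 = 0.483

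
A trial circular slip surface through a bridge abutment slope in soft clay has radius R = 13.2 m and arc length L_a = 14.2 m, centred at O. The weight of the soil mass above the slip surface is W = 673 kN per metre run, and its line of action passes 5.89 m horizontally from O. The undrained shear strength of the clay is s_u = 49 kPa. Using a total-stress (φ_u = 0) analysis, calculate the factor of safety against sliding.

FS = 2.32

Taking moments about the centre O, the resisting moment is provided by the undrained shear strength acting along the arc:
M_R = s_u·L_a·R = 49·14.20·13.2 = 9184.6 kN·m/m
M_D = W·d = 673·5.89 = 3964.0 kN·m/m
FS = M_R / M_D = 9184.6 / 3964.0 = 2.317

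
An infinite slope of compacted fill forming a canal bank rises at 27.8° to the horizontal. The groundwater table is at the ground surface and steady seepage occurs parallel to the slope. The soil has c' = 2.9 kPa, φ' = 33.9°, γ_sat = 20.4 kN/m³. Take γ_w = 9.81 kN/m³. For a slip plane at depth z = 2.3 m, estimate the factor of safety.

FS = 0.81

With seepage parallel to the slope and the water table at the surface, the effective normal stress on the slip plane uses the buoyant unit weight γ' = γ_sat − γ_w while the driving shear stress uses γ_sat:
FS = [c' + γ' z cos²β tanφ'] / [γ_sat z sinβ cosβ]
γ' = 20.4 − 9.81 = 10.59 kN/m³
Numerator = 2.9 + 10.59·2.3·cos²27.8°·tan33.9° = 2.9 + 10.59·2.3·0.7825·0.6720 = 15.707 kPa
Denominator = 20.4·2.3·sin27.8°·cos27.8° = 20.4·2.3·0.4664·0.8846 = 19.357 kPa
FS = 15.707 / 19.357 = 0.811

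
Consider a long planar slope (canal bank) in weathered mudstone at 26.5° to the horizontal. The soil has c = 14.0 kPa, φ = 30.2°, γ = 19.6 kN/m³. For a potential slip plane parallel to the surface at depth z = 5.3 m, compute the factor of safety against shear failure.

FS = 1.50

For an infinite slope with a slip plane parallel to the surface (no pore pressure): FS = [c + γz cos²β tanφ] / [γz sinβ cosβ].
γz = 19.6·5.3 = 103.88 kN/m²
Numerator = 14.0 + 103.88·cos²26.5°·tan30.2° = 14.0 + 103.88·0.8009·0.5820 = 62.423 kPa
Denominator = 103.88·sin26.5°·cos26.5° = 103.88·0.4462·0.8949 = 41.481 kPa
FS = 62.423 / 41.481 = 1.505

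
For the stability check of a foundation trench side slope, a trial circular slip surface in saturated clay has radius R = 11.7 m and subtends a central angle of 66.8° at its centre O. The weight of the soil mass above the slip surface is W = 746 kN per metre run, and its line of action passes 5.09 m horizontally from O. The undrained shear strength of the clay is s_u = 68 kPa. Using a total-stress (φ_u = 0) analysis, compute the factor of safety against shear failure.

FS = 2.86

Taking moments about the centre O, the resisting moment is provided by the undrained shear strength acting along the arc:
Arc length L_a = R·θ = 11.7·(66.8°·π/180) = 11.7·1.1659 = 13.64 m
M_R = s_u·L_a·R = 68·13.64·11.7 = 10852.6 kN·m/m
M_D = W·d = 746·5.09 = 3797.1 kN·m/m
FS = M_R / M_D = 10852.6 / 3797.1 = 2.858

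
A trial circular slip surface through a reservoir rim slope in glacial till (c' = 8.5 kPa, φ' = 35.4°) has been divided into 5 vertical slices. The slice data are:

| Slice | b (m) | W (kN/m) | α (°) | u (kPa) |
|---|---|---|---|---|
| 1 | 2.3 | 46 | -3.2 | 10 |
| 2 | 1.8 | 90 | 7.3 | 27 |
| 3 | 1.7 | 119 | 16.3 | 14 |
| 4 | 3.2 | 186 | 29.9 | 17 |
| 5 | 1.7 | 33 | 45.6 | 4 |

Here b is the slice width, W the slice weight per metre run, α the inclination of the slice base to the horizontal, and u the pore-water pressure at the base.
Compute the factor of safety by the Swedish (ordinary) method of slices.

Ordinary method of slices: FS = Σ[c'·Δl_i + (W_i cosα_i − u_i·Δl_i)·tanφ'] / Σ W_i sinα_i, with Δl_i = b_i / cosα_i.
Slice 1: Δl = 2.3/cos(-3.2°) = 2.304 m; N'_1 = 46·cos(-3.2°) − 10·2.304 = 22.9; c'Δl = 19.58; W sinα = -2.6
Slice 2: Δl = 1.8/cos7.3° = 1.815 m; N'_2 = 90·cos7.3° − 27·1.815 = 40.3; c'Δl = 15.43; W sinα = 11.4
Slice 3: Δl = 1.7/cos16.3° = 1.771 m; N'_3 = 119·cos16.3° − 14·1.771 = 89.4; c'Δl = 15.06; W sinα = 33.4
Slice 4: Δl = 3.2/cos29.9° = 3.691 m; N'_4 = 186·cos29.9° − 17·3.691 = 98.5; c'Δl = 31.38; W sinα = 92.7
Slice 5: Δl = 1.7/cos45.6° = 2.430 m; N'_5 = 33·cos45.6° − 4·2.430 = 13.4; c'Δl = 20.65; W sinα = 23.6
Σc'Δl = 102.1 kN/m; ΣN' = 264.4 kN/m; ΣW sinα = 158.6 kN/m
Resisting = 102.1 + 264.4·tan35.4° = 102.1 + 187.9 = 290.0 kN/m
FS = 290.0 / 158.6 = 1.829

FS = 1.83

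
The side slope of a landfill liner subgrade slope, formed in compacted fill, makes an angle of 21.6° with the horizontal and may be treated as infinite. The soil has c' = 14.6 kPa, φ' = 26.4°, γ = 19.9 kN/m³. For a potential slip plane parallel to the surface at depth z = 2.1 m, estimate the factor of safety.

For an infinite slope with a slip plane parallel to the surface (no pore pressure): FS = [c' + γz cos²β tanφ'] / [γz sinβ cosβ].
γz = 19.9·2.1 = 41.79 kN/m²
Numerator = 14.6 + 41.79·cos²21.6°·tan26.4° = 14.6 + 41.79·0.8645·0.4964 = 32.533 kPa
Denominator = 41.79·sin21.6°·cos21.6° = 41.79·0.3681·0.9298 = 14.304 kPa
FS = 32.533 / 14.304 = 2.274

FS = 2.27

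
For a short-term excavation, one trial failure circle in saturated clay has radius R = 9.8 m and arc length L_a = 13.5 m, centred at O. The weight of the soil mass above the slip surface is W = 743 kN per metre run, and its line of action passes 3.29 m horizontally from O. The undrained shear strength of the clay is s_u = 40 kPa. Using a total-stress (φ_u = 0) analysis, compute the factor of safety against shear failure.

Taking moments about the centre O, the resisting moment is provided by the undrained shear strength acting along the arc:
M_R = s_u·L_a·R = 40·13.50·9.8 = 5292.0 kN·m/m
M_D = W·d = 743·3.29 = 2444.5 kN·m/m
FS = M_R / M_D = 5292.0 / 2444.5 = 2.165

FS = 2.16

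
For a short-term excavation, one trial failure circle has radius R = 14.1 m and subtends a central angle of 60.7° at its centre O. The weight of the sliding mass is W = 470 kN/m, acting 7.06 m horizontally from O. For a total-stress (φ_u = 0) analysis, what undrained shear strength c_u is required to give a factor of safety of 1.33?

FS = c_u·L_a·R / (W·d), so c_u = FS·W·d / (L_a·R).
Arc length L_a = R·θ = 14.1·(60.7°·π/180) = 14.1·1.0594 = 14.94 m
c_u = 1.33·470·7.06 / (14.94·14.1) = 4413.2 / 210.62 = 20.95 kPa

c_u = 21.0 kPa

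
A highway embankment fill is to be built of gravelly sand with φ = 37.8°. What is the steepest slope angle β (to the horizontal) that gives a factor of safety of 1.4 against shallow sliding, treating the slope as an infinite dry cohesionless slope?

β = 29.0°

For an infinite dry cohesionless slope FS = tanφ/tanβ, so tanβ = tanφ / FS.
tanβ = tan37.8° / 1.4 = 0.7757 / 1.4 = 0.5541
β = arctan(0.5541) = 28.99°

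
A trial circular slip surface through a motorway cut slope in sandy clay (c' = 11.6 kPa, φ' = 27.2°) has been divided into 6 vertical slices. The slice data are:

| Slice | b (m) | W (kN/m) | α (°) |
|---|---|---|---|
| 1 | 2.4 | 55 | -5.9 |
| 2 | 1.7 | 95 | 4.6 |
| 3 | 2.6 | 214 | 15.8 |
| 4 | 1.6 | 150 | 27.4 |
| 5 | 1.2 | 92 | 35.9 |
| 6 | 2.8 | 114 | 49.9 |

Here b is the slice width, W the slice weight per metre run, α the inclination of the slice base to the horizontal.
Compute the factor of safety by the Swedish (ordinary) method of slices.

FS = 1.83

Ordinary method of slices: FS = Σ[c'·Δl_i + (W_i cosα_i)·tanφ'] / Σ W_i sinα_i, with Δl_i = b_i / cosα_i.
Slice 1: Δl = 2.4/cos(-5.9°) = 2.413 m; N'_1 = 55·cos(-5.9°) = 54.7; c'Δl = 27.99; W sinα = -5.7
Slice 2: Δl = 1.7/cos4.6° = 1.705 m; N'_2 = 95·cos4.6° = 94.7; c'Δl = 19.78; W sinα = 7.6
Slice 3: Δl = 2.6/cos15.8° = 2.702 m; N'_3 = 214·cos15.8° = 205.9; c'Δl = 31.34; W sinα = 58.3
Slice 4: Δl = 1.6/cos27.4° = 1.802 m; N'_4 = 150·cos27.4° = 133.2; c'Δl = 20.91; W sinα = 69.0
Slice 5: Δl = 1.2/cos35.9° = 1.481 m; N'_5 = 92·cos35.9° = 74.5; c'Δl = 17.18; W sinα = 53.9
Slice 6: Δl = 2.8/cos49.9° = 4.347 m; N'_6 = 114·cos49.9° = 73.4; c'Δl = 50.43; W sinα = 87.2
Σc'Δl = 167.6 kN/m; ΣN' = 636.4 kN/m; ΣW sinα = 270.4 kN/m
Resisting = 167.6 + 636.4·tan27.2° = 167.6 + 327.1 = 494.7 kN/m
FS = 494.7 / 270.4 = 1.830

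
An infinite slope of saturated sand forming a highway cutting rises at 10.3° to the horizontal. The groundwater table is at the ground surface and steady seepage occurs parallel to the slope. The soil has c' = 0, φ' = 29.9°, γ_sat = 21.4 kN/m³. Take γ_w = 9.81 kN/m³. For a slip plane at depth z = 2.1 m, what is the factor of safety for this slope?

With seepage parallel to the slope and the water table at the surface, the effective normal stress on the slip plane uses the buoyant unit weight γ' = γ_sat − γ_w while the driving shear stress uses γ_sat:
FS = [c' + γ' z cos²β tanφ'] / [γ_sat z sinβ cosβ]
(For c' = 0 this reduces to FS = (γ'/γ_sat)·tanφ'/tanβ.)
γ' = 21.4 − 9.81 = 11.59 kN/m³
Numerator = 0.0 + 11.59·2.1·cos²10.3°·tan29.9° = 0.0 + 11.59·2.1·0.9680·0.5750 = 13.548 kPa
Denominator = 21.4·2.1·sin10.3°·cos10.3° = 21.4·2.1·0.1788·0.9839 = 7.906 kPa
FS = 13.548 / 7.906 = 1.714

FS = 1.71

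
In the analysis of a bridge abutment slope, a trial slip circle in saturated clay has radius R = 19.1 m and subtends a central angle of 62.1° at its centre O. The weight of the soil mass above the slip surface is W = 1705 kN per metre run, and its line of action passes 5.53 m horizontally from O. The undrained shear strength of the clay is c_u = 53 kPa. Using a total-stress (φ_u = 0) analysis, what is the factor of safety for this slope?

FS = 2.22

Taking moments about the centre O, the resisting moment is provided by the undrained shear strength acting along the arc:
Arc length L_a = R·θ = 19.1·(62.1°·π/180) = 19.1·1.0838 = 20.70 m
M_R = c_u·L_a·R = 53·20.70·19.1 = 20956.2 kN·m/m
M_D = W·d = 1705·5.53 = 9428.6 kN·m/m
FS = M_R / M_D = 20956.2 / 9428.6 = 2.223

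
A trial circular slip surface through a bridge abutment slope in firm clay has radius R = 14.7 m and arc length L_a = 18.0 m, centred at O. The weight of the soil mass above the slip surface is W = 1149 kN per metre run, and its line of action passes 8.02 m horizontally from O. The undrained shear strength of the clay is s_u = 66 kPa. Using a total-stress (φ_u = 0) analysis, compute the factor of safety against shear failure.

FS = 1.90

Taking moments about the centre O, the resisting moment is provided by the undrained shear strength acting along the arc:
M_R = s_u·L_a·R = 66·18.00·14.7 = 17463.6 kN·m/m
M_D = W·d = 1149·8.02 = 9215.0 kN·m/m
FS = M_R / M_D = 17463.6 / 9215.0 = 1.895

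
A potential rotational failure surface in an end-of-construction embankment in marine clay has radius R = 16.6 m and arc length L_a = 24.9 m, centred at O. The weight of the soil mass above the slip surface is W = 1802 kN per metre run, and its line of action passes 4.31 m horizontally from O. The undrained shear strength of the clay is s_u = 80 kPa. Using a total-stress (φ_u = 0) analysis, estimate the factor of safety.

FS = 4.26

Taking moments about the centre O, the resisting moment is provided by the undrained shear strength acting along the arc:
M_R = s_u·L_a·R = 80·24.90·16.6 = 33067.2 kN·m/m
M_D = W·d = 1802·4.31 = 7766.6 kN·m/m
FS = M_R / M_D = 33067.2 / 7766.6 = 4.258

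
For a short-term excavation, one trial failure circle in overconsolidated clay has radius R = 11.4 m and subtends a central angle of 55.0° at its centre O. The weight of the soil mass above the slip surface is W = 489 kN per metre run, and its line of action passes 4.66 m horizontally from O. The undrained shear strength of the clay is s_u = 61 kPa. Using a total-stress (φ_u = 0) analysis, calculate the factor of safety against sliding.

FS = 3.34

Taking moments about the centre O, the resisting moment is provided by the undrained shear strength acting along the arc:
Arc length L_a = R·θ = 11.4·(55.0°·π/180) = 11.4·0.9599 = 10.94 m
M_R = s_u·L_a·R = 61·10.94·11.4 = 7609.9 kN·m/m
M_D = W·d = 489·4.66 = 2278.7 kN·m/m
FS = M_R / M_D = 7609.9 / 2278.7 = 3.340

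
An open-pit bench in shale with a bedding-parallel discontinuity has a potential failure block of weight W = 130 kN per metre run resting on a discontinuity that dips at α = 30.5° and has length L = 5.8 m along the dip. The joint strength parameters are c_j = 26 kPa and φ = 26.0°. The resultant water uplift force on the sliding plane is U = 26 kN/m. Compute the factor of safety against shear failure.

FS = 2.92

Resolving the block weight along and normal to the plane and applying the Mohr–Coulomb strength on the joint:
N' = W cosα − U = 130·cos30.5° − 26 = 86.0 kN/m
Driving force T = W sinα = 130·sin30.5° = 66.0 kN/m
Resisting force R = c_j·L + N'·tanφ = 26·5.8 + 86.0·tan26.0° = 150.8 + 42.0 = 192.8 kN/m
FS = R / T = 192.8 / 66.0 = 2.921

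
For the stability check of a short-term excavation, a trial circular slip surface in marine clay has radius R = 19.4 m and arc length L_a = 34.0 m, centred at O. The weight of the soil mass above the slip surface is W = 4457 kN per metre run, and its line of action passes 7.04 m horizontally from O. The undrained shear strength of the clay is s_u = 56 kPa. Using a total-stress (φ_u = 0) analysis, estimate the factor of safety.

Taking moments about the centre O, the resisting moment is provided by the undrained shear strength acting along the arc:
M_R = s_u·L_a·R = 56·34.00·19.4 = 36937.6 kN·m/m
M_D = W·d = 4457·7.04 = 31377.3 kN·m/m
FS = M_R / M_D = 36937.6 / 31377.3 = 1.177

FS = 1.18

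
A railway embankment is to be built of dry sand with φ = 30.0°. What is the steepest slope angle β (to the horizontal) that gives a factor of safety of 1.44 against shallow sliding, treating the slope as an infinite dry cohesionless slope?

β = 21.8°

For an infinite dry cohesionless slope FS = tanφ/tanβ, so tanβ = tanφ / FS.
tanβ = tan30.0° / 1.44 = 0.5774 / 1.44 = 0.4009
β = arctan(0.4009) = 21.85°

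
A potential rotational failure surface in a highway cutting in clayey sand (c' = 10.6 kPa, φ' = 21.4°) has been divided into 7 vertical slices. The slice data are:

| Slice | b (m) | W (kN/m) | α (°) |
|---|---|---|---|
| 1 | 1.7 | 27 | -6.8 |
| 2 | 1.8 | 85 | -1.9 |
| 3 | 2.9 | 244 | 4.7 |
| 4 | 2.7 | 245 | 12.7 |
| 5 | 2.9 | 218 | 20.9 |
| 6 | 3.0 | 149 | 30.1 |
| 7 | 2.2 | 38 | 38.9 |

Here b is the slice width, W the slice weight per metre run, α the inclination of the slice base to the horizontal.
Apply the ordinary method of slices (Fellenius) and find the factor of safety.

Ordinary method of slices: FS = Σ[c'·Δl_i + (W_i cosα_i)·tanφ'] / Σ W_i sinα_i, with Δl_i = b_i / cosα_i.
Slice 1: Δl = 1.7/cos(-6.8°) = 1.712 m; N'_1 = 27·cos(-6.8°) = 26.8; c'Δl = 18.15; W sinα = -3.2
Slice 2: Δl = 1.8/cos(-1.9°) = 1.801 m; N'_2 = 85·cos(-1.9°) = 85.0; c'Δl = 19.09; W sinα = -2.8
Slice 3: Δl = 2.9/cos4.7° = 2.910 m; N'_3 = 244·cos4.7° = 243.2; c'Δl = 30.84; W sinα = 20.0
Slice 4: Δl = 2.7/cos12.7° = 2.768 m; N'_4 = 245·cos12.7° = 239.0; c'Δl = 29.34; W sinα = 53.9
Slice 5: Δl = 2.9/cos20.9° = 3.104 m; N'_5 = 218·cos20.9° = 203.7; c'Δl = 32.91; W sinα = 77.8
Slice 6: Δl = 3.0/cos30.1° = 3.468 m; N'_6 = 149·cos30.1° = 128.9; c'Δl = 36.76; W sinα = 74.7
Slice 7: Δl = 2.2/cos38.9° = 2.827 m; N'_7 = 38·cos38.9° = 29.6; c'Δl = 29.96; W sinα = 23.9
Σc'Δl = 197.0 kN/m; ΣN' = 956.1 kN/m; ΣW sinα = 244.2 kN/m
Resisting = 197.0 + 956.1·tan21.4° = 197.0 + 374.7 = 571.7 kN/m
FS = 571.7 / 244.2 = 2.341

FS = 2.34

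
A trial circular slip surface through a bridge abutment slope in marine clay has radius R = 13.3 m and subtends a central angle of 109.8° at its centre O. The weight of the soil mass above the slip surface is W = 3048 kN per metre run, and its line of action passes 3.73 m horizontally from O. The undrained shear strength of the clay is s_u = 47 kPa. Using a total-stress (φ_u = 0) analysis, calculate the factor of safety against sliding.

Taking moments about the centre O, the resisting moment is provided by the undrained shear strength acting along the arc:
Arc length L_a = R·θ = 13.3·(109.8°·π/180) = 13.3·1.9164 = 25.49 m
M_R = s_u·L_a·R = 47·25.49·13.3 = 15932.4 kN·m/m
M_D = W·d = 3048·3.73 = 11369.0 kN·m/m
FS = M_R / M_D = 15932.4 / 11369.0 = 1.401

FS = 1.40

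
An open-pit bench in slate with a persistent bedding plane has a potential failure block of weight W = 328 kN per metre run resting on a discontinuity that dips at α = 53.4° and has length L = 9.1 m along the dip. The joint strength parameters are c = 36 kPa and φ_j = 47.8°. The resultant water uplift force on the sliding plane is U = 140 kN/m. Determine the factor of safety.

Resolving the block weight along and normal to the plane and applying the Mohr–Coulomb strength on the joint:
N' = W cosα − U = 328·cos53.4° − 140 = 55.6 kN/m
Driving force T = W sinα = 328·sin53.4° = 263.3 kN/m
Resisting force R = c·L + N'·tanφ_j = 36·9.1 + 55.6·tan47.8° = 327.6 + 61.3 = 388.9 kN/m
FS = R / T = 388.9 / 263.3 = 1.477

FS = 1.48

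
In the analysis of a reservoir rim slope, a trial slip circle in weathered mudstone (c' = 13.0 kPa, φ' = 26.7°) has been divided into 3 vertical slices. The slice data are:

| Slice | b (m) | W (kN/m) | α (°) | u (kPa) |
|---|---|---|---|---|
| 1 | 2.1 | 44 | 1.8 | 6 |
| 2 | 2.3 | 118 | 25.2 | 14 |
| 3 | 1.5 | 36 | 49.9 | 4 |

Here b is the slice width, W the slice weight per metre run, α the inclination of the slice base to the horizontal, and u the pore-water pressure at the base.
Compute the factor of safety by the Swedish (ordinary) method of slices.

FS = 1.88

Ordinary method of slices: FS = Σ[c'·Δl_i + (W_i cosα_i − u_i·Δl_i)·tanφ'] / Σ W_i sinα_i, with Δl_i = b_i / cosα_i.
Slice 1: Δl = 2.1/cos1.8° = 2.101 m; N'_1 = 44·cos1.8° − 6·2.101 = 31.4; c'Δl = 27.31; W sinα = 1.4
Slice 2: Δl = 2.3/cos25.2° = 2.542 m; N'_2 = 118·cos25.2° − 14·2.542 = 71.2; c'Δl = 33.04; W sinα = 50.2
Slice 3: Δl = 1.5/cos49.9° = 2.329 m; N'_3 = 36·cos49.9° − 4·2.329 = 13.9; c'Δl = 30.27; W sinα = 27.5
Σc'Δl = 90.6 kN/m; ΣN' = 116.4 kN/m; ΣW sinα = 79.2 kN/m
Resisting = 90.6 + 116.4·tan26.7° = 90.6 + 58.6 = 149.2 kN/m
FS = 149.2 / 79.2 = 1.885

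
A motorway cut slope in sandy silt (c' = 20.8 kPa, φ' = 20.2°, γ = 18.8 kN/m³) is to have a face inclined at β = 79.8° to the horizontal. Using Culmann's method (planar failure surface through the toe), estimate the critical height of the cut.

Culmann's analysis gives the critical failure plane at α_cr = (β + φ')/2 = (79.8 + 20.2)/2 = 50.0°, and the critical height
H_c = (4c'/γ) · sinβ cosφ' / [1 − cos(β − φ')]
    = (4·20.8/18.8) · sin79.8°·cos20.2° / [1 − cos(59.6°)]
    = 4.426 · 0.9842·0.9385 / [1 − 0.5060]
    = 4.426 · 0.9237 / 0.4940
    = 8.28 m

H_c = 8.28 m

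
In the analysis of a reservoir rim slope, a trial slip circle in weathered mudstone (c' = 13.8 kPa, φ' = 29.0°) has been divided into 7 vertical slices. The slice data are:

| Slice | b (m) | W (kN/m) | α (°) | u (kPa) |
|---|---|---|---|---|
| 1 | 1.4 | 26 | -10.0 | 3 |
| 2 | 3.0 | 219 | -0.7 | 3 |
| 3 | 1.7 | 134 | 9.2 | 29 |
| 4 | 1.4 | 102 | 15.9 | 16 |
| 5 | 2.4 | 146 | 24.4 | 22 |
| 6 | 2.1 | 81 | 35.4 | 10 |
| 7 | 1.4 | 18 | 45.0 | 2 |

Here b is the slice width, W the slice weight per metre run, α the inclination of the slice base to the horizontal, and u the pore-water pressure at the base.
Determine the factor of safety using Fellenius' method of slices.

Ordinary method of slices: FS = Σ[c'·Δl_i + (W_i cosα_i − u_i·Δl_i)·tanφ'] / Σ W_i sinα_i, with Δl_i = b_i / cosα_i.
Slice 1: Δl = 1.4/cos(-10.0°) = 1.422 m; N'_1 = 26·cos(-10.0°) − 3·1.422 = 21.3; c'Δl = 19.62; W sinα = -4.5
Slice 2: Δl = 3.0/cos(-0.7°) = 3.000 m; N'_2 = 219·cos(-0.7°) − 3·3.000 = 210.0; c'Δl = 41.40; W sinα = -2.7
Slice 3: Δl = 1.7/cos9.2° = 1.722 m; N'_3 = 134·cos9.2° − 29·1.722 = 82.3; c'Δl = 23.77; W sinα = 21.4
Slice 4: Δl = 1.4/cos15.9° = 1.456 m; N'_4 = 102·cos15.9° − 16·1.456 = 74.8; c'Δl = 20.09; W sinα = 27.9
Slice 5: Δl = 2.4/cos24.4° = 2.635 m; N'_5 = 146·cos24.4° − 22·2.635 = 75.0; c'Δl = 36.37; W sinα = 60.3
Slice 6: Δl = 2.1/cos35.4° = 2.576 m; N'_6 = 81·cos35.4° − 10·2.576 = 40.3; c'Δl = 35.55; W sinα = 46.9
Slice 7: Δl = 1.4/cos45.0° = 1.980 m; N'_7 = 18·cos45.0° − 2·1.980 = 8.8; c'Δl = 27.32; W sinα = 12.7
Σc'Δl = 204.1 kN/m; ΣN' = 512.5 kN/m; ΣW sinα = 162.1 kN/m
Resisting = 204.1 + 512.5·tan29.0° = 204.1 + 284.1 = 488.2 kN/m
FS = 488.2 / 162.1 = 3.011

FS = 3.01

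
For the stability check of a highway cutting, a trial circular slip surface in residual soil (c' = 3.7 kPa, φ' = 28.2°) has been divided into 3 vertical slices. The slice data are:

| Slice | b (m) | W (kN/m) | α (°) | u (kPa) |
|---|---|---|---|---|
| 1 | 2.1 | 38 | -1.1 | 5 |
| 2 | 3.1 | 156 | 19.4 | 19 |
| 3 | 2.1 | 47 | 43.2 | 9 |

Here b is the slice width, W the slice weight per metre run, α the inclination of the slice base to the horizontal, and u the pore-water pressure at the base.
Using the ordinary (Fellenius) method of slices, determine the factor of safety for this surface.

Ordinary method of slices: FS = Σ[c'·Δl_i + (W_i cosα_i − u_i·Δl_i)·tanφ'] / Σ W_i sinα_i, with Δl_i = b_i / cosα_i.
Slice 1: Δl = 2.1/cos(-1.1°) = 2.100 m; N'_1 = 38·cos(-1.1°) − 5·2.100 = 27.5; c'Δl = 7.77; W sinα = -0.7
Slice 2: Δl = 3.1/cos19.4° = 3.287 m; N'_2 = 156·cos19.4° − 19·3.287 = 84.7; c'Δl = 12.16; W sinα = 51.8
Slice 3: Δl = 2.1/cos43.2° = 2.881 m; N'_3 = 47·cos43.2° − 9·2.881 = 8.3; c'Δl = 10.66; W sinα = 32.2
Σc'Δl = 30.6 kN/m; ΣN' = 120.5 kN/m; ΣW sinα = 83.3 kN/m
Resisting = 30.6 + 120.5·tan28.2° = 30.6 + 64.6 = 95.2 kN/m
FS = 95.2 / 83.3 = 1.144

FS = 1.14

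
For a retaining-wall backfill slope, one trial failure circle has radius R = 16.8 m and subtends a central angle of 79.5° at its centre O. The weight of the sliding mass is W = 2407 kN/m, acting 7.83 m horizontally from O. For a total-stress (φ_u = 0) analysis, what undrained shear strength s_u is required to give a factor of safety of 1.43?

s_u = 68.8 kPa

FS = s_u·L_a·R / (W·d), so s_u = FS·W·d / (L_a·R).
Arc length L_a = R·θ = 16.8·(79.5°·π/180) = 16.8·1.3875 = 23.31 m
s_u = 1.43·2407·7.83 / (23.31·16.8) = 26950.9 / 391.62 = 68.82 kPa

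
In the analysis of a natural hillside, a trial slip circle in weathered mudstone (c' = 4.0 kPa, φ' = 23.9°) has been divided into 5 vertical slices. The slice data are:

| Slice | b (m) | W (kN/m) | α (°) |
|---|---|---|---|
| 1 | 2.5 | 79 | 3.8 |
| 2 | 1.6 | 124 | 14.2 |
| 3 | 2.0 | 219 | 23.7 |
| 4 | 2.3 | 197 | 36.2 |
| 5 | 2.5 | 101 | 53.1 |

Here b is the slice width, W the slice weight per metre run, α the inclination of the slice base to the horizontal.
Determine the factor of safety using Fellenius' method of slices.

Ordinary method of slices: FS = Σ[c'·Δl_i + (W_i cosα_i)·tanφ'] / Σ W_i sinα_i, with Δl_i = b_i / cosα_i.
Slice 1: Δl = 2.5/cos3.8° = 2.506 m; N'_1 = 79·cos3.8° = 78.8; c'Δl = 10.02; W sinα = 5.2
Slice 2: Δl = 1.6/cos14.2° = 1.650 m; N'_2 = 124·cos14.2° = 120.2; c'Δl = 6.60; W sinα = 30.4
Slice 3: Δl = 2.0/cos23.7° = 2.184 m; N'_3 = 219·cos23.7° = 200.5; c'Δl = 8.74; W sinα = 88.0
Slice 4: Δl = 2.3/cos36.2° = 2.850 m; N'_4 = 197·cos36.2° = 159.0; c'Δl = 11.40; W sinα = 116.3
Slice 5: Δl = 2.5/cos53.1° = 4.164 m; N'_5 = 101·cos53.1° = 60.6; c'Δl = 16.66; W sinα = 80.8
Σc'Δl = 53.4 kN/m; ΣN' = 619.2 kN/m; ΣW sinα = 320.8 kN/m
Resisting = 53.4 + 619.2·tan23.9° = 53.4 + 274.4 = 327.8 kN/m
FS = 327.8 / 320.8 = 1.022

FS = 1.02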